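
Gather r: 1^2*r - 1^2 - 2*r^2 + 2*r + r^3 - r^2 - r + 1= r^3 - 3*r^2 + 2*r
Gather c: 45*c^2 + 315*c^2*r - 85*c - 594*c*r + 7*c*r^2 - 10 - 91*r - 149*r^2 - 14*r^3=c^2*(315*r + 45) + c*(7*r^2 - 594*r - 85) - 14*r^3 - 149*r^2 - 91*r - 10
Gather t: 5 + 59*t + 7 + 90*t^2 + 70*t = 90*t^2 + 129*t + 12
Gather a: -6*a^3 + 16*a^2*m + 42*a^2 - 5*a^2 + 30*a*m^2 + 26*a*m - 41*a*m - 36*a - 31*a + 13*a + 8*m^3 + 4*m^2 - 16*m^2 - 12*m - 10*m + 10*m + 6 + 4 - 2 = -6*a^3 + a^2*(16*m + 37) + a*(30*m^2 - 15*m - 54) + 8*m^3 - 12*m^2 - 12*m + 8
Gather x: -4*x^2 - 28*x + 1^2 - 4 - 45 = -4*x^2 - 28*x - 48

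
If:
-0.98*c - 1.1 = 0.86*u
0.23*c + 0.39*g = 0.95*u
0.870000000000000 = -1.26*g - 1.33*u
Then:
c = -0.83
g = -0.33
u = -0.34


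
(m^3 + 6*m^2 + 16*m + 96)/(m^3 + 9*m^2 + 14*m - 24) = (m^2 + 16)/(m^2 + 3*m - 4)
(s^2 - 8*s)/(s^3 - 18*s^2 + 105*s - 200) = s/(s^2 - 10*s + 25)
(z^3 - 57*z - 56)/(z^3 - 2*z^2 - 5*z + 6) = (z^3 - 57*z - 56)/(z^3 - 2*z^2 - 5*z + 6)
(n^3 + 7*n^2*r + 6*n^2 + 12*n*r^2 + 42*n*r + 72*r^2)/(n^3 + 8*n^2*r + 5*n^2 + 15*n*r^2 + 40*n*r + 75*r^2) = (n^2 + 4*n*r + 6*n + 24*r)/(n^2 + 5*n*r + 5*n + 25*r)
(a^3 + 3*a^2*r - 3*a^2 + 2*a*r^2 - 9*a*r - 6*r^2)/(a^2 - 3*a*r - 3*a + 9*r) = (-a^2 - 3*a*r - 2*r^2)/(-a + 3*r)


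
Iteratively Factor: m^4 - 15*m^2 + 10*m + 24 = (m - 2)*(m^3 + 2*m^2 - 11*m - 12) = (m - 3)*(m - 2)*(m^2 + 5*m + 4) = (m - 3)*(m - 2)*(m + 1)*(m + 4)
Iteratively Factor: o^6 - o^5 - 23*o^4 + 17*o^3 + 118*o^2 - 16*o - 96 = (o + 4)*(o^5 - 5*o^4 - 3*o^3 + 29*o^2 + 2*o - 24) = (o - 4)*(o + 4)*(o^4 - o^3 - 7*o^2 + o + 6) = (o - 4)*(o + 2)*(o + 4)*(o^3 - 3*o^2 - o + 3) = (o - 4)*(o - 3)*(o + 2)*(o + 4)*(o^2 - 1) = (o - 4)*(o - 3)*(o + 1)*(o + 2)*(o + 4)*(o - 1)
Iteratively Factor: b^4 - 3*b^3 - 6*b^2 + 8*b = (b - 1)*(b^3 - 2*b^2 - 8*b) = (b - 4)*(b - 1)*(b^2 + 2*b) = (b - 4)*(b - 1)*(b + 2)*(b)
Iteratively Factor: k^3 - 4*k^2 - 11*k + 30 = (k - 5)*(k^2 + k - 6) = (k - 5)*(k + 3)*(k - 2)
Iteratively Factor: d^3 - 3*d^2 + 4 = (d + 1)*(d^2 - 4*d + 4) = (d - 2)*(d + 1)*(d - 2)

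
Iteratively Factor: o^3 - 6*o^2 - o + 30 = (o - 5)*(o^2 - o - 6) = (o - 5)*(o - 3)*(o + 2)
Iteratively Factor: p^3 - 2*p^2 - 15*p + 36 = (p - 3)*(p^2 + p - 12) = (p - 3)^2*(p + 4)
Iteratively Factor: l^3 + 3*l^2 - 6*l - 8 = (l - 2)*(l^2 + 5*l + 4) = (l - 2)*(l + 1)*(l + 4)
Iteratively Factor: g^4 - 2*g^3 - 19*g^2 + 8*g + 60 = (g + 3)*(g^3 - 5*g^2 - 4*g + 20) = (g - 2)*(g + 3)*(g^2 - 3*g - 10) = (g - 5)*(g - 2)*(g + 3)*(g + 2)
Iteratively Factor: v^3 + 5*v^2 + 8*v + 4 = (v + 2)*(v^2 + 3*v + 2) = (v + 1)*(v + 2)*(v + 2)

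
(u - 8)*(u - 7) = u^2 - 15*u + 56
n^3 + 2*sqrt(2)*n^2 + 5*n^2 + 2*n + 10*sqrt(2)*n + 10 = (n + 5)*(n + sqrt(2))^2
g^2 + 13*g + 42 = (g + 6)*(g + 7)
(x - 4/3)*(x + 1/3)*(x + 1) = x^3 - 13*x/9 - 4/9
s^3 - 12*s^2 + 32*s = s*(s - 8)*(s - 4)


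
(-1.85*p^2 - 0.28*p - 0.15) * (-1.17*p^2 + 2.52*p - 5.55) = 2.1645*p^4 - 4.3344*p^3 + 9.7374*p^2 + 1.176*p + 0.8325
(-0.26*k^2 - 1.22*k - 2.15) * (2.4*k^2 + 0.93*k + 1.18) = -0.624*k^4 - 3.1698*k^3 - 6.6014*k^2 - 3.4391*k - 2.537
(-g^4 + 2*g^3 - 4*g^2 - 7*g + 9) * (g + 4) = -g^5 - 2*g^4 + 4*g^3 - 23*g^2 - 19*g + 36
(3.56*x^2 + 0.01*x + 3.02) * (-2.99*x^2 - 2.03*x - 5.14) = -10.6444*x^4 - 7.2567*x^3 - 27.3485*x^2 - 6.182*x - 15.5228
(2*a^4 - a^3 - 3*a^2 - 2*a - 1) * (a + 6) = 2*a^5 + 11*a^4 - 9*a^3 - 20*a^2 - 13*a - 6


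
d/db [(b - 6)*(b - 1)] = 2*b - 7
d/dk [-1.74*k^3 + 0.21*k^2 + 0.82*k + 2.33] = -5.22*k^2 + 0.42*k + 0.82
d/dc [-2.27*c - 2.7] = -2.27000000000000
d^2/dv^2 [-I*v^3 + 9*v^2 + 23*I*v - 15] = -6*I*v + 18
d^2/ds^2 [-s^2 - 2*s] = -2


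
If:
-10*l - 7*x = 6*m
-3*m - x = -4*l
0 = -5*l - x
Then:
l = 0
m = 0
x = 0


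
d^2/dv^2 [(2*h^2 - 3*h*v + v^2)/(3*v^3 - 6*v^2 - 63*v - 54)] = 2*((-(3*h - 2*v)*(-3*v^2 + 4*v + 21) - (3*v - 2)*(2*h^2 - 3*h*v + v^2))*(-v^3 + 2*v^2 + 21*v + 18) - (2*h^2 - 3*h*v + v^2)*(-3*v^2 + 4*v + 21)^2 - (-v^3 + 2*v^2 + 21*v + 18)^2)/(3*(-v^3 + 2*v^2 + 21*v + 18)^3)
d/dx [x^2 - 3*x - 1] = 2*x - 3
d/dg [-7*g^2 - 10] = -14*g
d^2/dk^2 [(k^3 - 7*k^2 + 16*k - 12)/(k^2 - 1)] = 2*(17*k^3 - 57*k^2 + 51*k - 19)/(k^6 - 3*k^4 + 3*k^2 - 1)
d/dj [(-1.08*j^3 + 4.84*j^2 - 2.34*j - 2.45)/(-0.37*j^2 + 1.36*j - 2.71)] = (0.3996*j^4 - 2.9376*j^3 + 14.497*j^2 - 28.0458*j + 9.6734)/(0.1369*j^4 - 1.0064*j^3 + 3.855*j^2 - 7.3712*j + 7.3441)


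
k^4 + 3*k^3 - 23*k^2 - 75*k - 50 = (k - 5)*(k + 1)*(k + 2)*(k + 5)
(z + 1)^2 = z^2 + 2*z + 1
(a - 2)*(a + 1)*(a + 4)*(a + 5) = a^4 + 8*a^3 + 9*a^2 - 38*a - 40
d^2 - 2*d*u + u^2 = (-d + u)^2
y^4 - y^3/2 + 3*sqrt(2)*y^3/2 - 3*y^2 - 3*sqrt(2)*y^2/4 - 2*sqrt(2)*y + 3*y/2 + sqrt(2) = (y - 1/2)*(y - sqrt(2))*(y + sqrt(2)/2)*(y + 2*sqrt(2))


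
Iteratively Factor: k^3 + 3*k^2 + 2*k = (k + 2)*(k^2 + k) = (k + 1)*(k + 2)*(k)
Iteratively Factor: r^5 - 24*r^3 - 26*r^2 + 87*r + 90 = (r + 1)*(r^4 - r^3 - 23*r^2 - 3*r + 90) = (r + 1)*(r + 3)*(r^3 - 4*r^2 - 11*r + 30) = (r - 5)*(r + 1)*(r + 3)*(r^2 + r - 6) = (r - 5)*(r - 2)*(r + 1)*(r + 3)*(r + 3)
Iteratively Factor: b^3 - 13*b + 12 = (b - 1)*(b^2 + b - 12) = (b - 1)*(b + 4)*(b - 3)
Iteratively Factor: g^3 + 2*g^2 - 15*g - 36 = (g + 3)*(g^2 - g - 12) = (g + 3)^2*(g - 4)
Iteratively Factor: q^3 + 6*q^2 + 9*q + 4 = (q + 4)*(q^2 + 2*q + 1) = (q + 1)*(q + 4)*(q + 1)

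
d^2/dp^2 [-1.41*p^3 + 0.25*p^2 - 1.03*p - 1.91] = 0.5 - 8.46*p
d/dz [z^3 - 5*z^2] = z*(3*z - 10)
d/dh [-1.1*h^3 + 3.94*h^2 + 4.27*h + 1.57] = -3.3*h^2 + 7.88*h + 4.27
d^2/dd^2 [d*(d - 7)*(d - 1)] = 6*d - 16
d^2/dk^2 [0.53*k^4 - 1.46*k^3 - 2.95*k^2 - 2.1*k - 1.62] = 6.36*k^2 - 8.76*k - 5.9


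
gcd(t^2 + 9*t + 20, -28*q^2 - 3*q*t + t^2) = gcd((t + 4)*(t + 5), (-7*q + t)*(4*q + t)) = 1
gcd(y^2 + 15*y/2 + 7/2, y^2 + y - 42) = y + 7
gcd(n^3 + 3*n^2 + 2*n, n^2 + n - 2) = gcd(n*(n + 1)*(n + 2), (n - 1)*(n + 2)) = n + 2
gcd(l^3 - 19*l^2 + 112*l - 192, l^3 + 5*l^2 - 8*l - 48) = l - 3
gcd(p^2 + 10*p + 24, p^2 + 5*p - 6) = p + 6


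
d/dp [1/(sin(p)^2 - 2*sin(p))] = 2*(1 - sin(p))*cos(p)/((sin(p) - 2)^2*sin(p)^2)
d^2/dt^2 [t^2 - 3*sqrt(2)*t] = 2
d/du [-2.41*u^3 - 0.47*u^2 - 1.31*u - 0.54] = -7.23*u^2 - 0.94*u - 1.31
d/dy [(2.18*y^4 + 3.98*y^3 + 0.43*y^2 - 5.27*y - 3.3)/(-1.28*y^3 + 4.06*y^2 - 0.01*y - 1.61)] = (-2.7904*y^6 + 17.7016*y^5 + 16.6438*y^4 - 27.61*y^3 - 10.5035*y^2 + 25.4114*y + 8.4517)/(1.6384*y^6 - 10.3936*y^5 + 16.5092*y^4 + 4.0404*y^3 - 13.0731*y^2 + 0.0322*y + 2.5921)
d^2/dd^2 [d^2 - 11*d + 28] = 2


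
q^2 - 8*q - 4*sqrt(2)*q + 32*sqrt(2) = (q - 8)*(q - 4*sqrt(2))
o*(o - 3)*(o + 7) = o^3 + 4*o^2 - 21*o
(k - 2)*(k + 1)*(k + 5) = k^3 + 4*k^2 - 7*k - 10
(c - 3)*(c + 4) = c^2 + c - 12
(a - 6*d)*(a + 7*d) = a^2 + a*d - 42*d^2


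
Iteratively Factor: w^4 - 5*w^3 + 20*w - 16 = (w - 4)*(w^3 - w^2 - 4*w + 4) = (w - 4)*(w + 2)*(w^2 - 3*w + 2) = (w - 4)*(w - 2)*(w + 2)*(w - 1)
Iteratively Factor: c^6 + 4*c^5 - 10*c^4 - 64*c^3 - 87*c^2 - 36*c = (c + 3)*(c^5 + c^4 - 13*c^3 - 25*c^2 - 12*c) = (c + 3)^2*(c^4 - 2*c^3 - 7*c^2 - 4*c) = c*(c + 3)^2*(c^3 - 2*c^2 - 7*c - 4) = c*(c - 4)*(c + 3)^2*(c^2 + 2*c + 1) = c*(c - 4)*(c + 1)*(c + 3)^2*(c + 1)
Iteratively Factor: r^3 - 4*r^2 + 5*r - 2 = (r - 2)*(r^2 - 2*r + 1) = (r - 2)*(r - 1)*(r - 1)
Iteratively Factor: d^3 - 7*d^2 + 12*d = (d - 4)*(d^2 - 3*d) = d*(d - 4)*(d - 3)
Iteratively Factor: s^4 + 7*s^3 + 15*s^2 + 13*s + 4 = (s + 4)*(s^3 + 3*s^2 + 3*s + 1) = (s + 1)*(s + 4)*(s^2 + 2*s + 1) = (s + 1)^2*(s + 4)*(s + 1)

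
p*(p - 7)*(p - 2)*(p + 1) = p^4 - 8*p^3 + 5*p^2 + 14*p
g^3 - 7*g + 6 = (g - 2)*(g - 1)*(g + 3)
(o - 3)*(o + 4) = o^2 + o - 12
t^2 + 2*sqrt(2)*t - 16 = (t - 2*sqrt(2))*(t + 4*sqrt(2))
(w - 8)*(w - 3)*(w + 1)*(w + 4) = w^4 - 6*w^3 - 27*w^2 + 76*w + 96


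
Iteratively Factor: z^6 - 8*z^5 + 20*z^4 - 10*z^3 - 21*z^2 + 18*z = (z - 3)*(z^5 - 5*z^4 + 5*z^3 + 5*z^2 - 6*z) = (z - 3)*(z - 1)*(z^4 - 4*z^3 + z^2 + 6*z) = z*(z - 3)*(z - 1)*(z^3 - 4*z^2 + z + 6) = z*(z - 3)^2*(z - 1)*(z^2 - z - 2) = z*(z - 3)^2*(z - 2)*(z - 1)*(z + 1)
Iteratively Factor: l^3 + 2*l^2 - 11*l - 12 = (l + 1)*(l^2 + l - 12) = (l + 1)*(l + 4)*(l - 3)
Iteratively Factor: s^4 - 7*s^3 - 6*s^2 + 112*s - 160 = (s - 4)*(s^3 - 3*s^2 - 18*s + 40) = (s - 4)*(s + 4)*(s^2 - 7*s + 10) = (s - 5)*(s - 4)*(s + 4)*(s - 2)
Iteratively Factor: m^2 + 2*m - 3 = (m - 1)*(m + 3)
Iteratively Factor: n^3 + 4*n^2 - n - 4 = (n + 4)*(n^2 - 1) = (n + 1)*(n + 4)*(n - 1)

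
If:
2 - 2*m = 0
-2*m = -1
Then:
No Solution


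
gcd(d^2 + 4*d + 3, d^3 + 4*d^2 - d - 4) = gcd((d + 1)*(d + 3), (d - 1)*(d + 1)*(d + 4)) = d + 1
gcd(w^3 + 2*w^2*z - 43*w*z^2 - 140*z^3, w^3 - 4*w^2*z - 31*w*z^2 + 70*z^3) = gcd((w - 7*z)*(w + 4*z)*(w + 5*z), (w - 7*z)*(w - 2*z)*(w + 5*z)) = -w^2 + 2*w*z + 35*z^2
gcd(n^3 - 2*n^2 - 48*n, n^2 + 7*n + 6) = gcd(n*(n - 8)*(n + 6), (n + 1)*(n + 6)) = n + 6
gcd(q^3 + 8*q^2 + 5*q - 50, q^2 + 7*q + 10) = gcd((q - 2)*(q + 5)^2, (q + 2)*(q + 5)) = q + 5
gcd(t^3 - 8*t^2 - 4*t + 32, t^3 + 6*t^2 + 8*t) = t + 2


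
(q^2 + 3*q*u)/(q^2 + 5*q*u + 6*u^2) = q/(q + 2*u)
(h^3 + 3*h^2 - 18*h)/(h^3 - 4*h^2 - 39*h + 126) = h/(h - 7)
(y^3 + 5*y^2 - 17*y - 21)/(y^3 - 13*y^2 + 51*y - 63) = (y^2 + 8*y + 7)/(y^2 - 10*y + 21)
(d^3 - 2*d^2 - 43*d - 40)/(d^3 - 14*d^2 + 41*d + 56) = (d + 5)/(d - 7)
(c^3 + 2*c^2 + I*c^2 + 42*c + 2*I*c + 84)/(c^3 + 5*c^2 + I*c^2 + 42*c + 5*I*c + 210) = (c + 2)/(c + 5)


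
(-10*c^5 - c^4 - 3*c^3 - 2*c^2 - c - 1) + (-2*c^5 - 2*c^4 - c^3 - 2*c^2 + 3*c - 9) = -12*c^5 - 3*c^4 - 4*c^3 - 4*c^2 + 2*c - 10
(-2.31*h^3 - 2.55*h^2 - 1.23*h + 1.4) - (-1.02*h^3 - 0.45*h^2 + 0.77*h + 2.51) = -1.29*h^3 - 2.1*h^2 - 2.0*h - 1.11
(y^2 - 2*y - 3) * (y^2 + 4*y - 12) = y^4 + 2*y^3 - 23*y^2 + 12*y + 36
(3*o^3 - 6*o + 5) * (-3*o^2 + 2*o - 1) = -9*o^5 + 6*o^4 + 15*o^3 - 27*o^2 + 16*o - 5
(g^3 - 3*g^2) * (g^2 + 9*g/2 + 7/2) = g^5 + 3*g^4/2 - 10*g^3 - 21*g^2/2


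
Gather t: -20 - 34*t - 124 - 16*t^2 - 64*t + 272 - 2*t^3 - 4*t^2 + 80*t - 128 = -2*t^3 - 20*t^2 - 18*t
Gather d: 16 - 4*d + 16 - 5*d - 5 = 27 - 9*d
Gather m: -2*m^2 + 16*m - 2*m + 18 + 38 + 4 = -2*m^2 + 14*m + 60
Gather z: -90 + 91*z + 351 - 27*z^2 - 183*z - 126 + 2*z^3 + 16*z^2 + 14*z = 2*z^3 - 11*z^2 - 78*z + 135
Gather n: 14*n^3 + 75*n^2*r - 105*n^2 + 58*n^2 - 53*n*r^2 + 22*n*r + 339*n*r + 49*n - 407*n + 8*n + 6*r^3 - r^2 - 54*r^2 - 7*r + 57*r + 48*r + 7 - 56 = 14*n^3 + n^2*(75*r - 47) + n*(-53*r^2 + 361*r - 350) + 6*r^3 - 55*r^2 + 98*r - 49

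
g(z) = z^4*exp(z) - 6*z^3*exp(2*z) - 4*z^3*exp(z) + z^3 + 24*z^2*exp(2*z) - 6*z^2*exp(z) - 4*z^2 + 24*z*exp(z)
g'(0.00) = 24.00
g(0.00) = 0.00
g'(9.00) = -386432158526.97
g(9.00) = -159526376690.46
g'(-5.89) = 152.69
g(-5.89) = -338.46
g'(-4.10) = 82.79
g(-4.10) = -129.99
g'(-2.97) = 46.62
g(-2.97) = -57.51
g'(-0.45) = 7.90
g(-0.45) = -6.11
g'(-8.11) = 263.12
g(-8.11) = -794.74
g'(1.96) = 5943.39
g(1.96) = 2423.32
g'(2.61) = 21221.06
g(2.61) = 10457.12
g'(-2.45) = 32.71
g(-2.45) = -36.98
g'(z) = z^4*exp(z) - 12*z^3*exp(2*z) + 30*z^2*exp(2*z) - 18*z^2*exp(z) + 3*z^2 + 48*z*exp(2*z) + 12*z*exp(z) - 8*z + 24*exp(z)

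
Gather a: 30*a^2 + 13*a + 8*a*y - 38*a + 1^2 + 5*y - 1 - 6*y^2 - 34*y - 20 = 30*a^2 + a*(8*y - 25) - 6*y^2 - 29*y - 20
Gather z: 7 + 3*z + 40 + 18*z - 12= 21*z + 35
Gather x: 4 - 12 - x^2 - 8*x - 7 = -x^2 - 8*x - 15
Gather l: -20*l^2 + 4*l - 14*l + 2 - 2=-20*l^2 - 10*l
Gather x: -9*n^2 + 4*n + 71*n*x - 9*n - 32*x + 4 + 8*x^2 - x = -9*n^2 - 5*n + 8*x^2 + x*(71*n - 33) + 4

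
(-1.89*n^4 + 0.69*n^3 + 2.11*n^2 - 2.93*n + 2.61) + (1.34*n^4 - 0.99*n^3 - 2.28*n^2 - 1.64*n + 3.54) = -0.55*n^4 - 0.3*n^3 - 0.17*n^2 - 4.57*n + 6.15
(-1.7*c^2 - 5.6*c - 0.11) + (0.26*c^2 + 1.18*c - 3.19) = -1.44*c^2 - 4.42*c - 3.3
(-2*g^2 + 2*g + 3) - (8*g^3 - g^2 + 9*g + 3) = -8*g^3 - g^2 - 7*g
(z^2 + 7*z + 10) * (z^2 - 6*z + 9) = z^4 + z^3 - 23*z^2 + 3*z + 90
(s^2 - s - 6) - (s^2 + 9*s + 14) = -10*s - 20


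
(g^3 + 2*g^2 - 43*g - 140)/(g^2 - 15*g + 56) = (g^2 + 9*g + 20)/(g - 8)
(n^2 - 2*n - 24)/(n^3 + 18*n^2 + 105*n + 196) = (n - 6)/(n^2 + 14*n + 49)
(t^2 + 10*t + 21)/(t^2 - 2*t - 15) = (t + 7)/(t - 5)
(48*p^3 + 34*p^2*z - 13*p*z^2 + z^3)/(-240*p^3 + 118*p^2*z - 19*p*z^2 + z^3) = (p + z)/(-5*p + z)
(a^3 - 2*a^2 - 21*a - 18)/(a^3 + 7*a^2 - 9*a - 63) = (a^2 - 5*a - 6)/(a^2 + 4*a - 21)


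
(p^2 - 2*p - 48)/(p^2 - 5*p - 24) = (p + 6)/(p + 3)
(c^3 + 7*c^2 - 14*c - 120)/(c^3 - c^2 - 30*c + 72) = (c + 5)/(c - 3)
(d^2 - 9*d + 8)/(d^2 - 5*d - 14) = (-d^2 + 9*d - 8)/(-d^2 + 5*d + 14)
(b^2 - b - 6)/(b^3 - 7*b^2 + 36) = 1/(b - 6)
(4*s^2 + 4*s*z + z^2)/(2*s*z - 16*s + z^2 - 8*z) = (2*s + z)/(z - 8)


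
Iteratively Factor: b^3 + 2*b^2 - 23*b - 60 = (b + 3)*(b^2 - b - 20) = (b - 5)*(b + 3)*(b + 4)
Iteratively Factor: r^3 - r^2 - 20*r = (r)*(r^2 - r - 20) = r*(r + 4)*(r - 5)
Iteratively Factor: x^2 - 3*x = (x)*(x - 3)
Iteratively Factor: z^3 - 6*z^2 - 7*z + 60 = (z - 5)*(z^2 - z - 12) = (z - 5)*(z - 4)*(z + 3)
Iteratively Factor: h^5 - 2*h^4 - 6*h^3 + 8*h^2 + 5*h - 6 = (h - 1)*(h^4 - h^3 - 7*h^2 + h + 6) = (h - 3)*(h - 1)*(h^3 + 2*h^2 - h - 2) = (h - 3)*(h - 1)*(h + 2)*(h^2 - 1) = (h - 3)*(h - 1)*(h + 1)*(h + 2)*(h - 1)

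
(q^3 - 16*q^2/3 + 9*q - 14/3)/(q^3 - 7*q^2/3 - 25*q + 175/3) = (q^2 - 3*q + 2)/(q^2 - 25)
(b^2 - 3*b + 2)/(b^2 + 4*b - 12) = (b - 1)/(b + 6)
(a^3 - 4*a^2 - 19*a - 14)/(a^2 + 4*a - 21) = (a^3 - 4*a^2 - 19*a - 14)/(a^2 + 4*a - 21)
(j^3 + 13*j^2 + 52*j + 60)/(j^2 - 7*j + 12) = (j^3 + 13*j^2 + 52*j + 60)/(j^2 - 7*j + 12)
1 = 1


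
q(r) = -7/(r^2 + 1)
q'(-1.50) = -1.99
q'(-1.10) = -3.15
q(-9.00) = -0.09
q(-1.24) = -2.76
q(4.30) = -0.36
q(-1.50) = -2.15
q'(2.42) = 0.72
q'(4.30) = 0.16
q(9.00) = -0.09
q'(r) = 14*r/(r^2 + 1)^2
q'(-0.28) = -3.37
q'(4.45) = 0.14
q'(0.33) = 3.76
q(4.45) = -0.34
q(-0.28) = -6.49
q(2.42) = -1.02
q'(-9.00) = -0.02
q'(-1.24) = -2.70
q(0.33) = -6.31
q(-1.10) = -3.17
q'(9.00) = 0.02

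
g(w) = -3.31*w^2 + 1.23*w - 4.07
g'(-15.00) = 100.53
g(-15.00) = -767.27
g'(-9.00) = 60.81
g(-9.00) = -283.25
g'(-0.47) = 4.34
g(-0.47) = -5.38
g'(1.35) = -7.71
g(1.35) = -8.44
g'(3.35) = -20.95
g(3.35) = -37.10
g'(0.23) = -0.29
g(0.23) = -3.96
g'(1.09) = -5.99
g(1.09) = -6.66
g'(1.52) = -8.83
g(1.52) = -9.85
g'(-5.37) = 36.78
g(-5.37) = -106.13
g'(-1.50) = 11.16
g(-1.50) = -13.36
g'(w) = 1.23 - 6.62*w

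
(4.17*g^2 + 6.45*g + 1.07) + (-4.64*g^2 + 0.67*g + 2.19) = -0.47*g^2 + 7.12*g + 3.26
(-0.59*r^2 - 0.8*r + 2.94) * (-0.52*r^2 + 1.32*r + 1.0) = 0.3068*r^4 - 0.3628*r^3 - 3.1748*r^2 + 3.0808*r + 2.94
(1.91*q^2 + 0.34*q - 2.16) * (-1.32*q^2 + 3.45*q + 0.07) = -2.5212*q^4 + 6.1407*q^3 + 4.1579*q^2 - 7.4282*q - 0.1512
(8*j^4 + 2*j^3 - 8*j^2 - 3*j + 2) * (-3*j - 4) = -24*j^5 - 38*j^4 + 16*j^3 + 41*j^2 + 6*j - 8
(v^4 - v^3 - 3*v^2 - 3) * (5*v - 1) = 5*v^5 - 6*v^4 - 14*v^3 + 3*v^2 - 15*v + 3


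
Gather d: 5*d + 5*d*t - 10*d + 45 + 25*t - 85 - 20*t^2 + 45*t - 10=d*(5*t - 5) - 20*t^2 + 70*t - 50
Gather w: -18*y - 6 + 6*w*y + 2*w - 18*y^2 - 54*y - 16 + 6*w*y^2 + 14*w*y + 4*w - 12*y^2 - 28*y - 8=w*(6*y^2 + 20*y + 6) - 30*y^2 - 100*y - 30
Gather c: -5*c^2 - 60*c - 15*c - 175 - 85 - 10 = -5*c^2 - 75*c - 270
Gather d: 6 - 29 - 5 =-28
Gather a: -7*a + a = -6*a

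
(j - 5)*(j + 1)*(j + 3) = j^3 - j^2 - 17*j - 15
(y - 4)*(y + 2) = y^2 - 2*y - 8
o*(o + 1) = o^2 + o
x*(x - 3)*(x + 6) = x^3 + 3*x^2 - 18*x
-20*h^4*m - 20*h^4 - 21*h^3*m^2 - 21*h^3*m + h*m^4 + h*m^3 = (-5*h + m)*(h + m)*(4*h + m)*(h*m + h)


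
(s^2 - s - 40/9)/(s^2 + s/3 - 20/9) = (3*s - 8)/(3*s - 4)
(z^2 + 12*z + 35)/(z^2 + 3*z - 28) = (z + 5)/(z - 4)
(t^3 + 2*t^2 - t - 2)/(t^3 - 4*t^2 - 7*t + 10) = (t + 1)/(t - 5)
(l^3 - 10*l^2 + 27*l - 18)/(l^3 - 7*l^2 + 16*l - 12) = (l^2 - 7*l + 6)/(l^2 - 4*l + 4)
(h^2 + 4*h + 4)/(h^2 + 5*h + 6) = (h + 2)/(h + 3)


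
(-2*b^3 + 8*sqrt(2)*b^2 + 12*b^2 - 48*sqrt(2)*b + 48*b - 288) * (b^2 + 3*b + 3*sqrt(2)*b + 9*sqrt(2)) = -2*b^5 + 2*sqrt(2)*b^4 + 6*b^4 - 6*sqrt(2)*b^3 + 132*b^3 - 288*b^2 + 108*sqrt(2)*b^2 - 1728*b - 432*sqrt(2)*b - 2592*sqrt(2)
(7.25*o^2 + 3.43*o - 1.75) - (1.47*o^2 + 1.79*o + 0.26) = 5.78*o^2 + 1.64*o - 2.01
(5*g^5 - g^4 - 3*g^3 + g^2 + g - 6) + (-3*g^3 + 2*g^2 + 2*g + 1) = 5*g^5 - g^4 - 6*g^3 + 3*g^2 + 3*g - 5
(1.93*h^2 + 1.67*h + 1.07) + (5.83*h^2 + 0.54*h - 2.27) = 7.76*h^2 + 2.21*h - 1.2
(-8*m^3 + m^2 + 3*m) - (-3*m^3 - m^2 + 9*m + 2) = -5*m^3 + 2*m^2 - 6*m - 2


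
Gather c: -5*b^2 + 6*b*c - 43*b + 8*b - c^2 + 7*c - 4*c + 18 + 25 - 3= -5*b^2 - 35*b - c^2 + c*(6*b + 3) + 40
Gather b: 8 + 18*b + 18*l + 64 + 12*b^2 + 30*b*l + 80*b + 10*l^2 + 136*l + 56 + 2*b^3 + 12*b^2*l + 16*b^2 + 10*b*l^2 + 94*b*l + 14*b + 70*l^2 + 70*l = 2*b^3 + b^2*(12*l + 28) + b*(10*l^2 + 124*l + 112) + 80*l^2 + 224*l + 128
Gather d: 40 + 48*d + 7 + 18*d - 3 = 66*d + 44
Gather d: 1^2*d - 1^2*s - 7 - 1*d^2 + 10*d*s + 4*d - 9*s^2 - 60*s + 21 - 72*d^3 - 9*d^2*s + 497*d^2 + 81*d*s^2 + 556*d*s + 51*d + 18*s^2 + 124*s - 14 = -72*d^3 + d^2*(496 - 9*s) + d*(81*s^2 + 566*s + 56) + 9*s^2 + 63*s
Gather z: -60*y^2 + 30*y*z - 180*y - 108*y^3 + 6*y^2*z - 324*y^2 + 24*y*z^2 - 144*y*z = -108*y^3 - 384*y^2 + 24*y*z^2 - 180*y + z*(6*y^2 - 114*y)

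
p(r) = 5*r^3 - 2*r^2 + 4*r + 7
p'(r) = 15*r^2 - 4*r + 4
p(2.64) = 95.62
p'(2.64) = 97.98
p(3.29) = 176.57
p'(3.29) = 153.20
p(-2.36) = -79.30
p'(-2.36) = 96.98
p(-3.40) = -226.24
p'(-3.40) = 191.00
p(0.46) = 8.90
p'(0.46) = 5.33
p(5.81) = 943.34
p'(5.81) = 487.10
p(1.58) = 28.05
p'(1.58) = 35.13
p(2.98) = 133.48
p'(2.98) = 125.29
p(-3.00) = -158.00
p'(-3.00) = 151.00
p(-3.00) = -158.00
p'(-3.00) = 151.00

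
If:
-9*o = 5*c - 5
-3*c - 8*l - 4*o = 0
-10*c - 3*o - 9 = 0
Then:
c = -32/25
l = -23/150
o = 19/15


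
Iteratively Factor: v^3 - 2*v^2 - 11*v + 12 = (v + 3)*(v^2 - 5*v + 4) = (v - 1)*(v + 3)*(v - 4)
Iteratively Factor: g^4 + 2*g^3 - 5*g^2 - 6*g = (g + 3)*(g^3 - g^2 - 2*g) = (g + 1)*(g + 3)*(g^2 - 2*g) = (g - 2)*(g + 1)*(g + 3)*(g)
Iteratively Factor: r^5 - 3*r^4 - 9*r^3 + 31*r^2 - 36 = (r - 3)*(r^4 - 9*r^2 + 4*r + 12) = (r - 3)*(r + 1)*(r^3 - r^2 - 8*r + 12) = (r - 3)*(r + 1)*(r + 3)*(r^2 - 4*r + 4) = (r - 3)*(r - 2)*(r + 1)*(r + 3)*(r - 2)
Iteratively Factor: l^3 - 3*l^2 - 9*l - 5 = (l - 5)*(l^2 + 2*l + 1) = (l - 5)*(l + 1)*(l + 1)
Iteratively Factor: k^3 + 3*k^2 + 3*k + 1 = (k + 1)*(k^2 + 2*k + 1) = (k + 1)^2*(k + 1)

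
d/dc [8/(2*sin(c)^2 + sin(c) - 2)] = -8*(4*sin(c) + 1)*cos(c)/(-sin(c) + cos(2*c) + 1)^2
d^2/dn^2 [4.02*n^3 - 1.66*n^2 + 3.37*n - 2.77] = 24.12*n - 3.32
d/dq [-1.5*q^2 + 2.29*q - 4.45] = 2.29 - 3.0*q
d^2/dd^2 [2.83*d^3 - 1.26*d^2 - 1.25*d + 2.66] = 16.98*d - 2.52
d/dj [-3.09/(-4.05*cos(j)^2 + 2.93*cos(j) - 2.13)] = (25.029*cos(j) - 9.0537)*sin(j)/(4.05*cos(j)^2 - 2.93*cos(j) + 2.13)^2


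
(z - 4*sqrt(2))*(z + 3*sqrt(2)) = z^2 - sqrt(2)*z - 24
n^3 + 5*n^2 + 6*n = n*(n + 2)*(n + 3)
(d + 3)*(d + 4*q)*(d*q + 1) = d^3*q + 4*d^2*q^2 + 3*d^2*q + d^2 + 12*d*q^2 + 4*d*q + 3*d + 12*q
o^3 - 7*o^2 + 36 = (o - 6)*(o - 3)*(o + 2)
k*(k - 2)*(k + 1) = k^3 - k^2 - 2*k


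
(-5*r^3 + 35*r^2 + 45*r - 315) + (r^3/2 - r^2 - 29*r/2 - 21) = -9*r^3/2 + 34*r^2 + 61*r/2 - 336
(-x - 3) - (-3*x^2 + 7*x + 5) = 3*x^2 - 8*x - 8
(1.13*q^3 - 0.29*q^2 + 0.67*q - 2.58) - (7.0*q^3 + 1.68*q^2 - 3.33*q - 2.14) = -5.87*q^3 - 1.97*q^2 + 4.0*q - 0.44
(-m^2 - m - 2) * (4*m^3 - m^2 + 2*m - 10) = -4*m^5 - 3*m^4 - 9*m^3 + 10*m^2 + 6*m + 20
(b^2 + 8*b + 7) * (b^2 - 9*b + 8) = b^4 - b^3 - 57*b^2 + b + 56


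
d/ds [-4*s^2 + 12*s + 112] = 12 - 8*s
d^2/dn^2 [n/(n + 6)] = -12/(n + 6)^3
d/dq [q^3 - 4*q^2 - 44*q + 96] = 3*q^2 - 8*q - 44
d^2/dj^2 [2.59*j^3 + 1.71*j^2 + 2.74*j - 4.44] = 15.54*j + 3.42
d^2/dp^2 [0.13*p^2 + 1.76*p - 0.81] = 0.260000000000000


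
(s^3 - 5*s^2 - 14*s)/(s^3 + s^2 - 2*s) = (s - 7)/(s - 1)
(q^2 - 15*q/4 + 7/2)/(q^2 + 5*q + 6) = (4*q^2 - 15*q + 14)/(4*(q^2 + 5*q + 6))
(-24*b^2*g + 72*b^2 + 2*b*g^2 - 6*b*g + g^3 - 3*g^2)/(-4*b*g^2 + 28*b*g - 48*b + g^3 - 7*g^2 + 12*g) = (6*b + g)/(g - 4)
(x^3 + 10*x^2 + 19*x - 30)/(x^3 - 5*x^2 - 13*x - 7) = (-x^3 - 10*x^2 - 19*x + 30)/(-x^3 + 5*x^2 + 13*x + 7)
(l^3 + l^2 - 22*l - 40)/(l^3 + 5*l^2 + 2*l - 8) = (l - 5)/(l - 1)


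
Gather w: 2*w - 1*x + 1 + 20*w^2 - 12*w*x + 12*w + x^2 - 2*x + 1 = 20*w^2 + w*(14 - 12*x) + x^2 - 3*x + 2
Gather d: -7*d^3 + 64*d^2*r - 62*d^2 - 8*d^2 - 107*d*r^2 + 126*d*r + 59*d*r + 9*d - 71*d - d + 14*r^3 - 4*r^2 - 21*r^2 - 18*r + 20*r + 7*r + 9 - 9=-7*d^3 + d^2*(64*r - 70) + d*(-107*r^2 + 185*r - 63) + 14*r^3 - 25*r^2 + 9*r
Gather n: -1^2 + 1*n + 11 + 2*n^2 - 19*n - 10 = 2*n^2 - 18*n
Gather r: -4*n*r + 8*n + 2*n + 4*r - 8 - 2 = 10*n + r*(4 - 4*n) - 10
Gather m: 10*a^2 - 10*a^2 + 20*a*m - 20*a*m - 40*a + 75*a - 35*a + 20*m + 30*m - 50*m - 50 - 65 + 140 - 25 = 0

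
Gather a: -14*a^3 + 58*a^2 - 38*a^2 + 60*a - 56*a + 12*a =-14*a^3 + 20*a^2 + 16*a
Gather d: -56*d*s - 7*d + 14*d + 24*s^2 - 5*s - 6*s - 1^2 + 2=d*(7 - 56*s) + 24*s^2 - 11*s + 1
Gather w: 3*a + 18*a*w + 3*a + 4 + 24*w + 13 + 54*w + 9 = 6*a + w*(18*a + 78) + 26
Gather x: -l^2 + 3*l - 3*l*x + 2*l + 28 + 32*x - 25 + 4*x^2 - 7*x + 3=-l^2 + 5*l + 4*x^2 + x*(25 - 3*l) + 6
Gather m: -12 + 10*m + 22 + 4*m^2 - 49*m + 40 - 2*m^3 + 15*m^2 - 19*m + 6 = -2*m^3 + 19*m^2 - 58*m + 56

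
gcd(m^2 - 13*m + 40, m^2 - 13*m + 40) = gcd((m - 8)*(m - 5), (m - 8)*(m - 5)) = m^2 - 13*m + 40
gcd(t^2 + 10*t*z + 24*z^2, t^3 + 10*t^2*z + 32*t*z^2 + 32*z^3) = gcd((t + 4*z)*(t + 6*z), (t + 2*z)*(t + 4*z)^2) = t + 4*z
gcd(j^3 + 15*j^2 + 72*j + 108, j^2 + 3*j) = j + 3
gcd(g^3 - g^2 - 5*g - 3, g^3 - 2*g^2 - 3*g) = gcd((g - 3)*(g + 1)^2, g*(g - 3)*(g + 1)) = g^2 - 2*g - 3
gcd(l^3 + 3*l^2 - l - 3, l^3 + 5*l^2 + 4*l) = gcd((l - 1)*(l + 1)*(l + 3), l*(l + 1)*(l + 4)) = l + 1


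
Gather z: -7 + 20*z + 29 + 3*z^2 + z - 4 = 3*z^2 + 21*z + 18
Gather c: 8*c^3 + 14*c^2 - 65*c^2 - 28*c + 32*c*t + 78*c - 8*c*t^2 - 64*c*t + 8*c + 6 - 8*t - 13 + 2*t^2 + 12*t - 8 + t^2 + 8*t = 8*c^3 - 51*c^2 + c*(-8*t^2 - 32*t + 58) + 3*t^2 + 12*t - 15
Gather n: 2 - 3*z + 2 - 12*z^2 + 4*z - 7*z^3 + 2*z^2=-7*z^3 - 10*z^2 + z + 4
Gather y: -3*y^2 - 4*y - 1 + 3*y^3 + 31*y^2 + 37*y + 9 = 3*y^3 + 28*y^2 + 33*y + 8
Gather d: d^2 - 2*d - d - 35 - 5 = d^2 - 3*d - 40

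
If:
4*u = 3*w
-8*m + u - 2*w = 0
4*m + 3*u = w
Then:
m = 0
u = 0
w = 0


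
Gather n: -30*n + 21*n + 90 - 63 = 27 - 9*n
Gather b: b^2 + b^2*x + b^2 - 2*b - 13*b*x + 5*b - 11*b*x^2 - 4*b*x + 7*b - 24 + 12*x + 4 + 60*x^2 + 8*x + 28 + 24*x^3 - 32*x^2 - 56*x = b^2*(x + 2) + b*(-11*x^2 - 17*x + 10) + 24*x^3 + 28*x^2 - 36*x + 8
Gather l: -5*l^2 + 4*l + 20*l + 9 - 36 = -5*l^2 + 24*l - 27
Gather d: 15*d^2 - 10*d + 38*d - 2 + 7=15*d^2 + 28*d + 5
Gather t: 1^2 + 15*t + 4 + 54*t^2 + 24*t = 54*t^2 + 39*t + 5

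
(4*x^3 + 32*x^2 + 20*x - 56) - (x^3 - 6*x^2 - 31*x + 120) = 3*x^3 + 38*x^2 + 51*x - 176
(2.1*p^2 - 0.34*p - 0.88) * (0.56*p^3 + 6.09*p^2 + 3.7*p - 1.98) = 1.176*p^5 + 12.5986*p^4 + 5.2066*p^3 - 10.7752*p^2 - 2.5828*p + 1.7424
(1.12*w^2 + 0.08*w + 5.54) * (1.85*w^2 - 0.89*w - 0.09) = 2.072*w^4 - 0.8488*w^3 + 10.077*w^2 - 4.9378*w - 0.4986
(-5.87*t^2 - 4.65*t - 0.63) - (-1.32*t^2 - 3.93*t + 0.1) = -4.55*t^2 - 0.72*t - 0.73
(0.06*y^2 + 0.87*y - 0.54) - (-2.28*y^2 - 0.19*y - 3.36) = 2.34*y^2 + 1.06*y + 2.82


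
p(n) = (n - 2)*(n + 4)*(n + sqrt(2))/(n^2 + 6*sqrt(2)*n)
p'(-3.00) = -0.15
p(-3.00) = -0.48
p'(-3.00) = -0.15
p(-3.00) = -0.48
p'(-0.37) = 10.14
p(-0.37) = 2.99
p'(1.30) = 1.38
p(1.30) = -0.79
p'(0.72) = 3.11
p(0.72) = -1.95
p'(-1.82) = 0.52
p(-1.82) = -0.28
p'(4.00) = 0.83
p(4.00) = 1.73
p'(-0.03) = 1481.93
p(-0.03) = 43.98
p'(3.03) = 0.85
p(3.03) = 0.92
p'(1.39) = 1.29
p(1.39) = -0.67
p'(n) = (-2*n - 6*sqrt(2))*(n - 2)*(n + 4)*(n + sqrt(2))/(n^2 + 6*sqrt(2)*n)^2 + (n - 2)*(n + 4)/(n^2 + 6*sqrt(2)*n) + (n - 2)*(n + sqrt(2))/(n^2 + 6*sqrt(2)*n) + (n + 4)*(n + sqrt(2))/(n^2 + 6*sqrt(2)*n)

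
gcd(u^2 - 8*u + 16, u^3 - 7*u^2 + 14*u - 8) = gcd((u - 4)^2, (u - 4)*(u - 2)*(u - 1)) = u - 4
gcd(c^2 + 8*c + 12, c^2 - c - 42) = c + 6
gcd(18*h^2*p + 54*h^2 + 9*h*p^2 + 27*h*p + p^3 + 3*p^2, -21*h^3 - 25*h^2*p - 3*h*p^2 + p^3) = 3*h + p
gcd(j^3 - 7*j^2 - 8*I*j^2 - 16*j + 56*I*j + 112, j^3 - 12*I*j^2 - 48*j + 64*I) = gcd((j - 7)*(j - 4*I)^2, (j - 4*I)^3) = j^2 - 8*I*j - 16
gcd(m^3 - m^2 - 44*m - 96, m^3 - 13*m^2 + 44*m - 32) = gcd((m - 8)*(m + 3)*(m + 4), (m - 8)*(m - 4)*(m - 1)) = m - 8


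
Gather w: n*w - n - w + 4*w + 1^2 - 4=-n + w*(n + 3) - 3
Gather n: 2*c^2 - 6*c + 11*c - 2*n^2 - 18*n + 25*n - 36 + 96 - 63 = 2*c^2 + 5*c - 2*n^2 + 7*n - 3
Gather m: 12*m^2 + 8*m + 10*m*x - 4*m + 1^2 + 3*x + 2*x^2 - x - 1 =12*m^2 + m*(10*x + 4) + 2*x^2 + 2*x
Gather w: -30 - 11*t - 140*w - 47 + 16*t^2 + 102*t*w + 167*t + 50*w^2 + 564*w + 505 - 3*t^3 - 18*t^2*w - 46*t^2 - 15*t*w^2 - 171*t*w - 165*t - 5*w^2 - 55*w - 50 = -3*t^3 - 30*t^2 - 9*t + w^2*(45 - 15*t) + w*(-18*t^2 - 69*t + 369) + 378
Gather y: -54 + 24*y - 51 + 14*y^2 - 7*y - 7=14*y^2 + 17*y - 112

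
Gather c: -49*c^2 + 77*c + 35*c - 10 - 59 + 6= -49*c^2 + 112*c - 63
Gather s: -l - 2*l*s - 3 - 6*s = -l + s*(-2*l - 6) - 3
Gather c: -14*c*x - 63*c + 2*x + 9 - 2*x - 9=c*(-14*x - 63)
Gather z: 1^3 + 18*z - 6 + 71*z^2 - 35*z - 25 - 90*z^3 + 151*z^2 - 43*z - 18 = -90*z^3 + 222*z^2 - 60*z - 48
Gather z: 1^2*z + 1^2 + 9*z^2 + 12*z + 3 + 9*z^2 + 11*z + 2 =18*z^2 + 24*z + 6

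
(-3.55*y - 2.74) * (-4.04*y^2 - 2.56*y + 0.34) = 14.342*y^3 + 20.1576*y^2 + 5.8074*y - 0.9316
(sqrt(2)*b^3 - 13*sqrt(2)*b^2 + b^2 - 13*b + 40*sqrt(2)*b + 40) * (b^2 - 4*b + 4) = sqrt(2)*b^5 - 17*sqrt(2)*b^4 + b^4 - 17*b^3 + 96*sqrt(2)*b^3 - 212*sqrt(2)*b^2 + 96*b^2 - 212*b + 160*sqrt(2)*b + 160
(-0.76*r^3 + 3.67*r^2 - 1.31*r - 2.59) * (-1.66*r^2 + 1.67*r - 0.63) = 1.2616*r^5 - 7.3614*r^4 + 8.7823*r^3 - 0.200400000000001*r^2 - 3.5*r + 1.6317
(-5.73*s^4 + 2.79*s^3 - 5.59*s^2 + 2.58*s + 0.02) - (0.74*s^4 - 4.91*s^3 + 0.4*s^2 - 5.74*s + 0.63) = -6.47*s^4 + 7.7*s^3 - 5.99*s^2 + 8.32*s - 0.61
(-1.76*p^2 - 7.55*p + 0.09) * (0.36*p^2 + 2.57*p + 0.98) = -0.6336*p^4 - 7.2412*p^3 - 21.0959*p^2 - 7.1677*p + 0.0882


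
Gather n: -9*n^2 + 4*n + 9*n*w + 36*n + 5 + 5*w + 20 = -9*n^2 + n*(9*w + 40) + 5*w + 25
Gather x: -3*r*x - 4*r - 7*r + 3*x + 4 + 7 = -11*r + x*(3 - 3*r) + 11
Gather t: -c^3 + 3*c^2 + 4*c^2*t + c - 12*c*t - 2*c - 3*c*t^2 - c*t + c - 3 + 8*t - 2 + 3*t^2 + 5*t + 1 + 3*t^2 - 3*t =-c^3 + 3*c^2 + t^2*(6 - 3*c) + t*(4*c^2 - 13*c + 10) - 4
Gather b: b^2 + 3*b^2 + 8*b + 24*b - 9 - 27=4*b^2 + 32*b - 36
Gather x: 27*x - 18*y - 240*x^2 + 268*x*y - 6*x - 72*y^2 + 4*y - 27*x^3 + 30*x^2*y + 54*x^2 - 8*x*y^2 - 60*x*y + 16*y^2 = -27*x^3 + x^2*(30*y - 186) + x*(-8*y^2 + 208*y + 21) - 56*y^2 - 14*y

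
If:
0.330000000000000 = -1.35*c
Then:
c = -0.24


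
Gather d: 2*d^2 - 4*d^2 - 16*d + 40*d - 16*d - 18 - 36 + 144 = -2*d^2 + 8*d + 90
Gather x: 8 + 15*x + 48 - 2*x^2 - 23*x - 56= -2*x^2 - 8*x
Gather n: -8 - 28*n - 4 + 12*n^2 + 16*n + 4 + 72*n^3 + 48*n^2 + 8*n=72*n^3 + 60*n^2 - 4*n - 8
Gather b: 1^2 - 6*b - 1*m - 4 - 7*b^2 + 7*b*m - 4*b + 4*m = -7*b^2 + b*(7*m - 10) + 3*m - 3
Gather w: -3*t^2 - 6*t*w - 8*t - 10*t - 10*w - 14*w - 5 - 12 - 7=-3*t^2 - 18*t + w*(-6*t - 24) - 24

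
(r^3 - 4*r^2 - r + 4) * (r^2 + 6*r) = r^5 + 2*r^4 - 25*r^3 - 2*r^2 + 24*r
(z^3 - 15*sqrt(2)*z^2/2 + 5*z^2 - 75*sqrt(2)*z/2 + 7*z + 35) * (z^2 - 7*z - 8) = z^5 - 15*sqrt(2)*z^4/2 - 2*z^4 - 36*z^3 + 15*sqrt(2)*z^3 - 54*z^2 + 645*sqrt(2)*z^2/2 - 301*z + 300*sqrt(2)*z - 280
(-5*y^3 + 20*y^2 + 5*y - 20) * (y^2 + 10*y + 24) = -5*y^5 - 30*y^4 + 85*y^3 + 510*y^2 - 80*y - 480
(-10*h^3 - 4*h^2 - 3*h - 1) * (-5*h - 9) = 50*h^4 + 110*h^3 + 51*h^2 + 32*h + 9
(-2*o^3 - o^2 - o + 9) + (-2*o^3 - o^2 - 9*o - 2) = -4*o^3 - 2*o^2 - 10*o + 7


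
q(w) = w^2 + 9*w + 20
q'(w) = 2*w + 9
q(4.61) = 82.74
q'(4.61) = 18.22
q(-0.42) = 16.40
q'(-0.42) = 8.16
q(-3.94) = 0.06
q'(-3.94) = 1.12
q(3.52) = 64.07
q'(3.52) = 16.04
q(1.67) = 37.82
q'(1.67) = 12.34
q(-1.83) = 6.88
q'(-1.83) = 5.34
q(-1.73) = 7.42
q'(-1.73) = 5.54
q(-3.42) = 0.92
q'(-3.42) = 2.16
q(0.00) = 20.00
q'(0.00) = 9.00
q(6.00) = 110.00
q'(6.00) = 21.00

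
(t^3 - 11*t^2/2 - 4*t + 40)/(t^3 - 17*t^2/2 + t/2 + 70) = (t - 4)/(t - 7)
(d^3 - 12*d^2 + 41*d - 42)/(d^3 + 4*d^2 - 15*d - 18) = (d^2 - 9*d + 14)/(d^2 + 7*d + 6)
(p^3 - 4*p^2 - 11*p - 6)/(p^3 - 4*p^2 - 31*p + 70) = (p^3 - 4*p^2 - 11*p - 6)/(p^3 - 4*p^2 - 31*p + 70)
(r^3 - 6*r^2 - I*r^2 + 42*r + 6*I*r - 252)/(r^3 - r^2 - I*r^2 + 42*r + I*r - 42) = (r - 6)/(r - 1)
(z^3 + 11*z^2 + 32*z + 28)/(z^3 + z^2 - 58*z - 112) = (z + 2)/(z - 8)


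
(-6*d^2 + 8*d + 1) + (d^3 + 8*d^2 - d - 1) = d^3 + 2*d^2 + 7*d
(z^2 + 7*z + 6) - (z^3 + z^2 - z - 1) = -z^3 + 8*z + 7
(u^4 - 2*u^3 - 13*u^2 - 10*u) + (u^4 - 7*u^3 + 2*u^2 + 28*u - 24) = 2*u^4 - 9*u^3 - 11*u^2 + 18*u - 24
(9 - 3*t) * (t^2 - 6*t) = -3*t^3 + 27*t^2 - 54*t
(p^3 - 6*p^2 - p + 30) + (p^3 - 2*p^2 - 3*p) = 2*p^3 - 8*p^2 - 4*p + 30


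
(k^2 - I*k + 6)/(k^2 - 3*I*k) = (k + 2*I)/k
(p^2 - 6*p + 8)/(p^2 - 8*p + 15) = (p^2 - 6*p + 8)/(p^2 - 8*p + 15)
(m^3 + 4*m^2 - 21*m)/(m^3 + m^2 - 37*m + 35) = m*(m - 3)/(m^2 - 6*m + 5)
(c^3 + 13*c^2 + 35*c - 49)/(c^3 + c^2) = (c^3 + 13*c^2 + 35*c - 49)/(c^2*(c + 1))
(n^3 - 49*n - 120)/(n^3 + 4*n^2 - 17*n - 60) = (n - 8)/(n - 4)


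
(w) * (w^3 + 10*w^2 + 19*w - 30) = w^4 + 10*w^3 + 19*w^2 - 30*w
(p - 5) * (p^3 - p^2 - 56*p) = p^4 - 6*p^3 - 51*p^2 + 280*p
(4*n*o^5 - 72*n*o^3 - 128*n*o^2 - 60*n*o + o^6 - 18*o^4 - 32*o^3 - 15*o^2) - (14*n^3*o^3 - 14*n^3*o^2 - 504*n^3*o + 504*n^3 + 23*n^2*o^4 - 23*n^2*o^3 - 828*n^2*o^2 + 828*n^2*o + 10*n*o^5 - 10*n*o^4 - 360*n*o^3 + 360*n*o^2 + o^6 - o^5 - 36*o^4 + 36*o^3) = -14*n^3*o^3 + 14*n^3*o^2 + 504*n^3*o - 504*n^3 - 23*n^2*o^4 + 23*n^2*o^3 + 828*n^2*o^2 - 828*n^2*o - 6*n*o^5 + 10*n*o^4 + 288*n*o^3 - 488*n*o^2 - 60*n*o + o^5 + 18*o^4 - 68*o^3 - 15*o^2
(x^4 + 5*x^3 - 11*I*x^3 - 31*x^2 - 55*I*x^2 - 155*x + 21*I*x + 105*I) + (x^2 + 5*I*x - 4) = x^4 + 5*x^3 - 11*I*x^3 - 30*x^2 - 55*I*x^2 - 155*x + 26*I*x - 4 + 105*I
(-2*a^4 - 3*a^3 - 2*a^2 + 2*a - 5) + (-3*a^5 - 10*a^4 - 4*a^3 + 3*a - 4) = -3*a^5 - 12*a^4 - 7*a^3 - 2*a^2 + 5*a - 9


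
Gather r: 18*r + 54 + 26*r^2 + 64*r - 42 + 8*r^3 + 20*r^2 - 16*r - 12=8*r^3 + 46*r^2 + 66*r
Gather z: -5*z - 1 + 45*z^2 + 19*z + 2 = 45*z^2 + 14*z + 1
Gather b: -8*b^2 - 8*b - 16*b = -8*b^2 - 24*b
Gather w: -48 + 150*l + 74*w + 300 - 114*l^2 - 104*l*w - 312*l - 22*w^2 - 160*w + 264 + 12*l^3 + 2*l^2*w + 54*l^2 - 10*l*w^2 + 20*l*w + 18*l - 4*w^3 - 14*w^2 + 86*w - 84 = 12*l^3 - 60*l^2 - 144*l - 4*w^3 + w^2*(-10*l - 36) + w*(2*l^2 - 84*l) + 432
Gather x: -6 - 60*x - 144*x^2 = -144*x^2 - 60*x - 6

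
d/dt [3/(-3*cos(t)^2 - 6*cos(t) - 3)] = -2*sin(t)/(cos(t) + 1)^3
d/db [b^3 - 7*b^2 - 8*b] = 3*b^2 - 14*b - 8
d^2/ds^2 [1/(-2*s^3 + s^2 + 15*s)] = 2*(s*(6*s - 1)*(-2*s^2 + s + 15) + (-6*s^2 + 2*s + 15)^2)/(s^3*(-2*s^2 + s + 15)^3)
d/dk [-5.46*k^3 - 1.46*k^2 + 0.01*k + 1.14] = -16.38*k^2 - 2.92*k + 0.01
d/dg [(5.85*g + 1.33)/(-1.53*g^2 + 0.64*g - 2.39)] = (8.9505*g^2 + 4.0698*g - 14.8327)/(2.3409*g^4 - 1.9584*g^3 + 7.723*g^2 - 3.0592*g + 5.7121)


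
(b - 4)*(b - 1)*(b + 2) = b^3 - 3*b^2 - 6*b + 8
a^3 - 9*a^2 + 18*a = a*(a - 6)*(a - 3)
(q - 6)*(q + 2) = q^2 - 4*q - 12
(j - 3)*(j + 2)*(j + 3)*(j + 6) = j^4 + 8*j^3 + 3*j^2 - 72*j - 108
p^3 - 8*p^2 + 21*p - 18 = (p - 3)^2*(p - 2)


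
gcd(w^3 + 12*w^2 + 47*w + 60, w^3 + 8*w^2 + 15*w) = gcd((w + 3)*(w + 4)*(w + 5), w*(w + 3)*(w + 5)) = w^2 + 8*w + 15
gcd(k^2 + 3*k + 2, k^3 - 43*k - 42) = k + 1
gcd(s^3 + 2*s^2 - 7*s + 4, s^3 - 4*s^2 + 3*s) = s - 1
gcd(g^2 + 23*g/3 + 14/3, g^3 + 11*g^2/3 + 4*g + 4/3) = g + 2/3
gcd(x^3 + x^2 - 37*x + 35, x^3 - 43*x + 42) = x^2 + 6*x - 7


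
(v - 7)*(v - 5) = v^2 - 12*v + 35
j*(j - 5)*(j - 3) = j^3 - 8*j^2 + 15*j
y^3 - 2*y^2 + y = y*(y - 1)^2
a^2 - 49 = (a - 7)*(a + 7)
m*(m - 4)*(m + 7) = m^3 + 3*m^2 - 28*m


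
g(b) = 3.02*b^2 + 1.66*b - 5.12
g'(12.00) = 74.14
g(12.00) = 449.68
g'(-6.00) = -34.58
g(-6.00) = 93.64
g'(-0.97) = -4.20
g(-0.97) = -3.89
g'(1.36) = 9.87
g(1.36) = 2.72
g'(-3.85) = -21.59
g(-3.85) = 33.25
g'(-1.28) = -6.07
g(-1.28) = -2.30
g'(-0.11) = 1.00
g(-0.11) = -5.27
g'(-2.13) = -11.21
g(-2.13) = 5.05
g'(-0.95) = -4.08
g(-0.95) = -3.97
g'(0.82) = 6.61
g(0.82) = -1.73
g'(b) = 6.04*b + 1.66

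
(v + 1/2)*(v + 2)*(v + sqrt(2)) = v^3 + sqrt(2)*v^2 + 5*v^2/2 + v + 5*sqrt(2)*v/2 + sqrt(2)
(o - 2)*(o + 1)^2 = o^3 - 3*o - 2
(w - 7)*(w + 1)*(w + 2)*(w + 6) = w^4 + 2*w^3 - 43*w^2 - 128*w - 84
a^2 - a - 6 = (a - 3)*(a + 2)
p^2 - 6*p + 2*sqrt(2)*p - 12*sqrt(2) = (p - 6)*(p + 2*sqrt(2))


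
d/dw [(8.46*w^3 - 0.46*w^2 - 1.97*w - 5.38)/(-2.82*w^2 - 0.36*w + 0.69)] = (-23.8572*w^4 - 6.0912*w^3 + 12.1224*w^2 - 30.978*w - 3.2961)/(7.9524*w^4 + 2.0304*w^3 - 3.762*w^2 - 0.4968*w + 0.4761)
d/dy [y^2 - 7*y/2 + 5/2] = 2*y - 7/2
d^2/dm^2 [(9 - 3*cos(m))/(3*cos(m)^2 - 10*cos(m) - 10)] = 6*(-81*(1 - cos(2*m))^2*cos(m) + 78*(1 - cos(2*m))^2 + 2*cos(m) + 1508*cos(2*m) - 504*cos(3*m) + 18*cos(5*m) - 2724)/(20*cos(m) - 3*cos(2*m) + 17)^3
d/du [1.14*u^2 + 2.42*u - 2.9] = 2.28*u + 2.42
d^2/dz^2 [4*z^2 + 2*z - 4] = 8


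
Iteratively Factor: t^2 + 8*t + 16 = (t + 4)*(t + 4)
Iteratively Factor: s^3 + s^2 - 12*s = (s)*(s^2 + s - 12) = s*(s + 4)*(s - 3)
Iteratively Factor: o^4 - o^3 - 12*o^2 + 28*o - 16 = (o - 2)*(o^3 + o^2 - 10*o + 8) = (o - 2)*(o + 4)*(o^2 - 3*o + 2) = (o - 2)^2*(o + 4)*(o - 1)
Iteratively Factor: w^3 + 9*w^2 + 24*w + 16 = (w + 4)*(w^2 + 5*w + 4) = (w + 1)*(w + 4)*(w + 4)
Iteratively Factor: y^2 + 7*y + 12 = (y + 3)*(y + 4)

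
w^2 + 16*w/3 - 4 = (w - 2/3)*(w + 6)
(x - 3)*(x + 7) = x^2 + 4*x - 21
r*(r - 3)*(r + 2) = r^3 - r^2 - 6*r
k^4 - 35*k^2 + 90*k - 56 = (k - 4)*(k - 2)*(k - 1)*(k + 7)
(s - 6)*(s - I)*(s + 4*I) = s^3 - 6*s^2 + 3*I*s^2 + 4*s - 18*I*s - 24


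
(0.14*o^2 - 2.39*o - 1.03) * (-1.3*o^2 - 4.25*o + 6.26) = -0.182*o^4 + 2.512*o^3 + 12.3729*o^2 - 10.5839*o - 6.4478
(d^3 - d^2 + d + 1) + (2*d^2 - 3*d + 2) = d^3 + d^2 - 2*d + 3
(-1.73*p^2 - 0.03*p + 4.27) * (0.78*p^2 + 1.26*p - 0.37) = -1.3494*p^4 - 2.2032*p^3 + 3.9329*p^2 + 5.3913*p - 1.5799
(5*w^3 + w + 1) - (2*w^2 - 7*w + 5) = 5*w^3 - 2*w^2 + 8*w - 4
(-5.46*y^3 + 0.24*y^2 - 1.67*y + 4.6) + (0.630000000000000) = -5.46*y^3 + 0.24*y^2 - 1.67*y + 5.23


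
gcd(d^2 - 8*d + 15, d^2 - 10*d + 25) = d - 5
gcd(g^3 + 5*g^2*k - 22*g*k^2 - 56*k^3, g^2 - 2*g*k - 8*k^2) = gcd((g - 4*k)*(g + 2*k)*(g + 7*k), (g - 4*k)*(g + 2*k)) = g^2 - 2*g*k - 8*k^2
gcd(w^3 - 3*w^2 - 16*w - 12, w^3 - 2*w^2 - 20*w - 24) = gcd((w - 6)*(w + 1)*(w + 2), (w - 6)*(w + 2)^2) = w^2 - 4*w - 12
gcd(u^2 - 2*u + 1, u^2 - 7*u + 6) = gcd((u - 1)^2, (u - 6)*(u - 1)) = u - 1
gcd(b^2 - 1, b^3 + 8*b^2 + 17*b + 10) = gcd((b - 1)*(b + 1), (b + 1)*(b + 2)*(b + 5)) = b + 1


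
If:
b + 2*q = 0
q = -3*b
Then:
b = 0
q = 0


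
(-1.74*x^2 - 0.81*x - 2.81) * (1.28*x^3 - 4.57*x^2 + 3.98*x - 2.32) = -2.2272*x^5 + 6.915*x^4 - 6.8203*x^3 + 13.6547*x^2 - 9.3046*x + 6.5192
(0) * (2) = 0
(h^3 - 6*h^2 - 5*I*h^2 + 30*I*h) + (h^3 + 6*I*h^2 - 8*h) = 2*h^3 - 6*h^2 + I*h^2 - 8*h + 30*I*h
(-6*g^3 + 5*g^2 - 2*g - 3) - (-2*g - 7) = -6*g^3 + 5*g^2 + 4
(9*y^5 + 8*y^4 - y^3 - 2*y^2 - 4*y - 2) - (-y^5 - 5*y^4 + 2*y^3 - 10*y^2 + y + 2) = 10*y^5 + 13*y^4 - 3*y^3 + 8*y^2 - 5*y - 4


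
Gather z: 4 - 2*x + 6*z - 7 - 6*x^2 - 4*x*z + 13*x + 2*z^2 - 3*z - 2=-6*x^2 + 11*x + 2*z^2 + z*(3 - 4*x) - 5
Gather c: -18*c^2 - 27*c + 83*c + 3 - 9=-18*c^2 + 56*c - 6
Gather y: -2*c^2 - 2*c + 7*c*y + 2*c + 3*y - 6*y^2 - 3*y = -2*c^2 + 7*c*y - 6*y^2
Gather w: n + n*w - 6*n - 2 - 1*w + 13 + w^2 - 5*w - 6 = -5*n + w^2 + w*(n - 6) + 5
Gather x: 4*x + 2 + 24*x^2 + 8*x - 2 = 24*x^2 + 12*x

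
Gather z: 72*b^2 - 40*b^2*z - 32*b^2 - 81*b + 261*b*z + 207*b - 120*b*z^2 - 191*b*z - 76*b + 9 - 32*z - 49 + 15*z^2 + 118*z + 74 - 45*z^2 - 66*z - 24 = 40*b^2 + 50*b + z^2*(-120*b - 30) + z*(-40*b^2 + 70*b + 20) + 10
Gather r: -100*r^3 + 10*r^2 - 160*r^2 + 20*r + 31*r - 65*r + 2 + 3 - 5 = -100*r^3 - 150*r^2 - 14*r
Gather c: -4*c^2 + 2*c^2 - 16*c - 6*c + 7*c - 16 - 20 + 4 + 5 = -2*c^2 - 15*c - 27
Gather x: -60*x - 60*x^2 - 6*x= -60*x^2 - 66*x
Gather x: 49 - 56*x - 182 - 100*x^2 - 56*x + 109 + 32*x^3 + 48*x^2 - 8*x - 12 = 32*x^3 - 52*x^2 - 120*x - 36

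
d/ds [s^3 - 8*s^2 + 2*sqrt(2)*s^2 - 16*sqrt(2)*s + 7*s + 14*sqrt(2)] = 3*s^2 - 16*s + 4*sqrt(2)*s - 16*sqrt(2) + 7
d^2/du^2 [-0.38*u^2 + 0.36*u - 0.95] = -0.760000000000000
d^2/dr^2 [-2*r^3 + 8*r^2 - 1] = 16 - 12*r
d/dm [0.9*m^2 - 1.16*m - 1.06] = 1.8*m - 1.16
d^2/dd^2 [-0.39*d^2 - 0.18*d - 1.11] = -0.780000000000000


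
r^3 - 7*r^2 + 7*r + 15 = (r - 5)*(r - 3)*(r + 1)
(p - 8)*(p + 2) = p^2 - 6*p - 16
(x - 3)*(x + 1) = x^2 - 2*x - 3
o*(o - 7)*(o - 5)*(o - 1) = o^4 - 13*o^3 + 47*o^2 - 35*o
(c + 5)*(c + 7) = c^2 + 12*c + 35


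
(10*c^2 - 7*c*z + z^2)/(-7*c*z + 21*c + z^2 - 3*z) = (-10*c^2 + 7*c*z - z^2)/(7*c*z - 21*c - z^2 + 3*z)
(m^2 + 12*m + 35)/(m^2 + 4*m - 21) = (m + 5)/(m - 3)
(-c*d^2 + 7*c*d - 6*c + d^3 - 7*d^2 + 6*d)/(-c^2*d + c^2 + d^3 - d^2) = (d - 6)/(c + d)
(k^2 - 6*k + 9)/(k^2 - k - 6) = (k - 3)/(k + 2)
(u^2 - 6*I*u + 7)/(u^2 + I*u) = (u - 7*I)/u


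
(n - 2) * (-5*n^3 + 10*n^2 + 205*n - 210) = -5*n^4 + 20*n^3 + 185*n^2 - 620*n + 420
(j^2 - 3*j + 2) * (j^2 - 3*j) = j^4 - 6*j^3 + 11*j^2 - 6*j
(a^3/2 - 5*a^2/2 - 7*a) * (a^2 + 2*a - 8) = a^5/2 - 3*a^4/2 - 16*a^3 + 6*a^2 + 56*a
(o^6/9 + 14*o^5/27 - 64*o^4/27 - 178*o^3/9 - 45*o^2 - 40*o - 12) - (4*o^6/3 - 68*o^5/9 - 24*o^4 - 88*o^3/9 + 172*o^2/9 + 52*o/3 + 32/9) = -11*o^6/9 + 218*o^5/27 + 584*o^4/27 - 10*o^3 - 577*o^2/9 - 172*o/3 - 140/9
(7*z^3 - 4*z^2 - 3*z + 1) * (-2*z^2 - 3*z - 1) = -14*z^5 - 13*z^4 + 11*z^3 + 11*z^2 - 1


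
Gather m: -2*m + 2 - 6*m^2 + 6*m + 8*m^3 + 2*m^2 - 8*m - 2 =8*m^3 - 4*m^2 - 4*m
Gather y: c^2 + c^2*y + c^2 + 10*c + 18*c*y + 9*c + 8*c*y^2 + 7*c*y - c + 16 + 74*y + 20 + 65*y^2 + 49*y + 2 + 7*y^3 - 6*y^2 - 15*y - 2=2*c^2 + 18*c + 7*y^3 + y^2*(8*c + 59) + y*(c^2 + 25*c + 108) + 36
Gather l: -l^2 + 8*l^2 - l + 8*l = 7*l^2 + 7*l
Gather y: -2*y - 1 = -2*y - 1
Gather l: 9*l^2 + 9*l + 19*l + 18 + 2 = 9*l^2 + 28*l + 20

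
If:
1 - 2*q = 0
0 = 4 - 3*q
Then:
No Solution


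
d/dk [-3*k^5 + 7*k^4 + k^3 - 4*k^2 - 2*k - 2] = -15*k^4 + 28*k^3 + 3*k^2 - 8*k - 2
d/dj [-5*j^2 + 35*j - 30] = 35 - 10*j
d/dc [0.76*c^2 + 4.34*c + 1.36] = 1.52*c + 4.34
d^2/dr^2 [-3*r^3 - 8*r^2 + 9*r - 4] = -18*r - 16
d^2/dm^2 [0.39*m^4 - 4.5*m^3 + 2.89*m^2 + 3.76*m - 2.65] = 4.68*m^2 - 27.0*m + 5.78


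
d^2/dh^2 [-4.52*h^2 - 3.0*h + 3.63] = -9.04000000000000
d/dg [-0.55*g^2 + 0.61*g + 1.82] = 0.61 - 1.1*g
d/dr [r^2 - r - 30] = 2*r - 1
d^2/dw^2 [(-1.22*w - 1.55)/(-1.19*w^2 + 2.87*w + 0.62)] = ((3.3138 - 8.7108*w)*(-1.19*w^2 + 2.87*w + 0.62) - (1.22*w + 1.55)*(2.38*w - 2.87)*(4.76*w - 5.74))/(-1.19*w^2 + 2.87*w + 0.62)^3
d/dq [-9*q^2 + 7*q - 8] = 7 - 18*q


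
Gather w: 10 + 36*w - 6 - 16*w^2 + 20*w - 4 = -16*w^2 + 56*w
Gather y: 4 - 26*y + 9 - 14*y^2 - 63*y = -14*y^2 - 89*y + 13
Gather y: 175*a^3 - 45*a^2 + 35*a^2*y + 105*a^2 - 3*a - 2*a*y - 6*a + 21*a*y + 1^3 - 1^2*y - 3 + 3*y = 175*a^3 + 60*a^2 - 9*a + y*(35*a^2 + 19*a + 2) - 2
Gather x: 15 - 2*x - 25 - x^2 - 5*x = -x^2 - 7*x - 10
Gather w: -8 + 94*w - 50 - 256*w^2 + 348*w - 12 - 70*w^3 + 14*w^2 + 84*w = -70*w^3 - 242*w^2 + 526*w - 70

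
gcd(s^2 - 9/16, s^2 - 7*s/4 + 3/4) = s - 3/4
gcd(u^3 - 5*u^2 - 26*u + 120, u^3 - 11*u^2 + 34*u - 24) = u^2 - 10*u + 24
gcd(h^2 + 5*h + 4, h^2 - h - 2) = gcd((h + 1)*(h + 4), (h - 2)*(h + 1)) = h + 1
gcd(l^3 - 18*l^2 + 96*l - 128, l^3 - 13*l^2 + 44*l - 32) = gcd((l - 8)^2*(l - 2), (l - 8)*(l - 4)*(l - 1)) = l - 8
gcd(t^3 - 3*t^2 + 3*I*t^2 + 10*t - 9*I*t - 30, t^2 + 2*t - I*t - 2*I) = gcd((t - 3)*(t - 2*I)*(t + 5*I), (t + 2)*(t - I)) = 1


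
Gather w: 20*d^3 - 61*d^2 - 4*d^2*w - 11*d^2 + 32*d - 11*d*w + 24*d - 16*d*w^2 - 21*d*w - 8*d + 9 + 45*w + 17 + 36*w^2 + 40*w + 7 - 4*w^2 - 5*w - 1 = 20*d^3 - 72*d^2 + 48*d + w^2*(32 - 16*d) + w*(-4*d^2 - 32*d + 80) + 32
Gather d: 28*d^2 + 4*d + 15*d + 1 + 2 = 28*d^2 + 19*d + 3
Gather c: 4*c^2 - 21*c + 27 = 4*c^2 - 21*c + 27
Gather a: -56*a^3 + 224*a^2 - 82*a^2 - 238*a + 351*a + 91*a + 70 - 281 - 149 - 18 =-56*a^3 + 142*a^2 + 204*a - 378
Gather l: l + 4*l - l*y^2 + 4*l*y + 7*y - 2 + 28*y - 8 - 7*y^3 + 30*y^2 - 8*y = l*(-y^2 + 4*y + 5) - 7*y^3 + 30*y^2 + 27*y - 10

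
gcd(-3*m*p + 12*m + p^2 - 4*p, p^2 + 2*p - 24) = p - 4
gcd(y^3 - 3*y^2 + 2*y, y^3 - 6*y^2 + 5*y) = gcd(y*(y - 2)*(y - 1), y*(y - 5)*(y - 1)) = y^2 - y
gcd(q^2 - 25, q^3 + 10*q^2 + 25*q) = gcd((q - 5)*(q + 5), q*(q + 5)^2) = q + 5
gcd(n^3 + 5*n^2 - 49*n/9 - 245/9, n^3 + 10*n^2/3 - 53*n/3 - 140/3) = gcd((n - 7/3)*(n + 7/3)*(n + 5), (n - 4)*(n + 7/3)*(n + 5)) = n^2 + 22*n/3 + 35/3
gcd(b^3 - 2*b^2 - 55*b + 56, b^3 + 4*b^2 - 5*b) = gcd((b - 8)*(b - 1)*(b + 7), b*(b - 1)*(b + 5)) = b - 1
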